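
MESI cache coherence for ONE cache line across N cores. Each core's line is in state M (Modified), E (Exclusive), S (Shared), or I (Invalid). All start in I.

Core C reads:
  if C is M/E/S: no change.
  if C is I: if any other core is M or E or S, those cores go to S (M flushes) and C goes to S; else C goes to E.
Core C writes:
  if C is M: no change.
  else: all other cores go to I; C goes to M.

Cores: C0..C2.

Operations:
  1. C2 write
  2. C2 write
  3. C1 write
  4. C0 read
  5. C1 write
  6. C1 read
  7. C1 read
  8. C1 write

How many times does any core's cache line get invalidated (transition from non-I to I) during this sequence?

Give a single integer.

Answer: 2

Derivation:
Op 1: C2 write [C2 write: invalidate none -> C2=M] -> [I,I,M] (invalidations this op: 0; running total: 0)
Op 2: C2 write [C2 write: already M (modified), no change] -> [I,I,M] (invalidations this op: 0; running total: 0)
Op 3: C1 write [C1 write: invalidate ['C2=M'] -> C1=M] -> [I,M,I] (invalidations this op: 1; running total: 1)
Op 4: C0 read [C0 read from I: others=['C1=M'] -> C0=S, others downsized to S] -> [S,S,I] (invalidations this op: 0; running total: 1)
Op 5: C1 write [C1 write: invalidate ['C0=S'] -> C1=M] -> [I,M,I] (invalidations this op: 1; running total: 2)
Op 6: C1 read [C1 read: already in M, no change] -> [I,M,I] (invalidations this op: 0; running total: 2)
Op 7: C1 read [C1 read: already in M, no change] -> [I,M,I] (invalidations this op: 0; running total: 2)
Op 8: C1 write [C1 write: already M (modified), no change] -> [I,M,I] (invalidations this op: 0; running total: 2)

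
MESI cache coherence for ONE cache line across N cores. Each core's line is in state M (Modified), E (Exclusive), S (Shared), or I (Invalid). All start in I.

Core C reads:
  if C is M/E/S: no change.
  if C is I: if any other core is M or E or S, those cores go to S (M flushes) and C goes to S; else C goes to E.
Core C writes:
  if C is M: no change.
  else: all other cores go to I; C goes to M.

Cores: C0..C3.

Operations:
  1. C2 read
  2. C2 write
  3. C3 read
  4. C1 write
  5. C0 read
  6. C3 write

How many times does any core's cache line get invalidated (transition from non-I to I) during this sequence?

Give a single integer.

Answer: 4

Derivation:
Op 1: C2 read [C2 read from I: no other sharers -> C2=E (exclusive)] -> [I,I,E,I] (invalidations this op: 0; running total: 0)
Op 2: C2 write [C2 write: invalidate none -> C2=M] -> [I,I,M,I] (invalidations this op: 0; running total: 0)
Op 3: C3 read [C3 read from I: others=['C2=M'] -> C3=S, others downsized to S] -> [I,I,S,S] (invalidations this op: 0; running total: 0)
Op 4: C1 write [C1 write: invalidate ['C2=S', 'C3=S'] -> C1=M] -> [I,M,I,I] (invalidations this op: 2; running total: 2)
Op 5: C0 read [C0 read from I: others=['C1=M'] -> C0=S, others downsized to S] -> [S,S,I,I] (invalidations this op: 0; running total: 2)
Op 6: C3 write [C3 write: invalidate ['C0=S', 'C1=S'] -> C3=M] -> [I,I,I,M] (invalidations this op: 2; running total: 4)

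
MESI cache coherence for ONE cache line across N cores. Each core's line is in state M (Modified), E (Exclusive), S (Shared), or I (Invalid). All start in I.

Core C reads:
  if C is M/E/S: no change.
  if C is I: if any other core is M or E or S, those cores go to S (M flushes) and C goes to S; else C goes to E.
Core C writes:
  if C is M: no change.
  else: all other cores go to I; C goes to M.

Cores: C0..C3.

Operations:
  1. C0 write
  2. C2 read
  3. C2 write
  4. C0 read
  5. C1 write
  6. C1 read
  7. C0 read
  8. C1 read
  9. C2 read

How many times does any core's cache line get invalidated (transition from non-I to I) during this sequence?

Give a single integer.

Answer: 3

Derivation:
Op 1: C0 write [C0 write: invalidate none -> C0=M] -> [M,I,I,I] (invalidations this op: 0; running total: 0)
Op 2: C2 read [C2 read from I: others=['C0=M'] -> C2=S, others downsized to S] -> [S,I,S,I] (invalidations this op: 0; running total: 0)
Op 3: C2 write [C2 write: invalidate ['C0=S'] -> C2=M] -> [I,I,M,I] (invalidations this op: 1; running total: 1)
Op 4: C0 read [C0 read from I: others=['C2=M'] -> C0=S, others downsized to S] -> [S,I,S,I] (invalidations this op: 0; running total: 1)
Op 5: C1 write [C1 write: invalidate ['C0=S', 'C2=S'] -> C1=M] -> [I,M,I,I] (invalidations this op: 2; running total: 3)
Op 6: C1 read [C1 read: already in M, no change] -> [I,M,I,I] (invalidations this op: 0; running total: 3)
Op 7: C0 read [C0 read from I: others=['C1=M'] -> C0=S, others downsized to S] -> [S,S,I,I] (invalidations this op: 0; running total: 3)
Op 8: C1 read [C1 read: already in S, no change] -> [S,S,I,I] (invalidations this op: 0; running total: 3)
Op 9: C2 read [C2 read from I: others=['C0=S', 'C1=S'] -> C2=S, others downsized to S] -> [S,S,S,I] (invalidations this op: 0; running total: 3)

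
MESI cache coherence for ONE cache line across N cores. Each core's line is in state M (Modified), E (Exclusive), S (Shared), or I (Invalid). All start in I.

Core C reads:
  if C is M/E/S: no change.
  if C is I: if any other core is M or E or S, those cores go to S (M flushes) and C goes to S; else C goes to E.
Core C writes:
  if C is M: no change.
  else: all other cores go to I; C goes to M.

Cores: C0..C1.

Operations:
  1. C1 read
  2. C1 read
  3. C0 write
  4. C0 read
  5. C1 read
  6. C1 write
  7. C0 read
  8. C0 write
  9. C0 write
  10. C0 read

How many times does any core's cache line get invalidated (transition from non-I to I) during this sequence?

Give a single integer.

Answer: 3

Derivation:
Op 1: C1 read [C1 read from I: no other sharers -> C1=E (exclusive)] -> [I,E] (invalidations this op: 0; running total: 0)
Op 2: C1 read [C1 read: already in E, no change] -> [I,E] (invalidations this op: 0; running total: 0)
Op 3: C0 write [C0 write: invalidate ['C1=E'] -> C0=M] -> [M,I] (invalidations this op: 1; running total: 1)
Op 4: C0 read [C0 read: already in M, no change] -> [M,I] (invalidations this op: 0; running total: 1)
Op 5: C1 read [C1 read from I: others=['C0=M'] -> C1=S, others downsized to S] -> [S,S] (invalidations this op: 0; running total: 1)
Op 6: C1 write [C1 write: invalidate ['C0=S'] -> C1=M] -> [I,M] (invalidations this op: 1; running total: 2)
Op 7: C0 read [C0 read from I: others=['C1=M'] -> C0=S, others downsized to S] -> [S,S] (invalidations this op: 0; running total: 2)
Op 8: C0 write [C0 write: invalidate ['C1=S'] -> C0=M] -> [M,I] (invalidations this op: 1; running total: 3)
Op 9: C0 write [C0 write: already M (modified), no change] -> [M,I] (invalidations this op: 0; running total: 3)
Op 10: C0 read [C0 read: already in M, no change] -> [M,I] (invalidations this op: 0; running total: 3)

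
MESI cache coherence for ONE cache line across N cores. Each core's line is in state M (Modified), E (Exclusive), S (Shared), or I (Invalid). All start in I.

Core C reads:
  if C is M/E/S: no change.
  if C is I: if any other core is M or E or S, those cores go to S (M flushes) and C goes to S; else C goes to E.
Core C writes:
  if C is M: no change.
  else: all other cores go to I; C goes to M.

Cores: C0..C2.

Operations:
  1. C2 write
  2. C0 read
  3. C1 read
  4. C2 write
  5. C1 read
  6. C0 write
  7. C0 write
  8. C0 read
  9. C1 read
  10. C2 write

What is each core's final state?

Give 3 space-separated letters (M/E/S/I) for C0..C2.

Op 1: C2 write [C2 write: invalidate none -> C2=M] -> [I,I,M]
Op 2: C0 read [C0 read from I: others=['C2=M'] -> C0=S, others downsized to S] -> [S,I,S]
Op 3: C1 read [C1 read from I: others=['C0=S', 'C2=S'] -> C1=S, others downsized to S] -> [S,S,S]
Op 4: C2 write [C2 write: invalidate ['C0=S', 'C1=S'] -> C2=M] -> [I,I,M]
Op 5: C1 read [C1 read from I: others=['C2=M'] -> C1=S, others downsized to S] -> [I,S,S]
Op 6: C0 write [C0 write: invalidate ['C1=S', 'C2=S'] -> C0=M] -> [M,I,I]
Op 7: C0 write [C0 write: already M (modified), no change] -> [M,I,I]
Op 8: C0 read [C0 read: already in M, no change] -> [M,I,I]
Op 9: C1 read [C1 read from I: others=['C0=M'] -> C1=S, others downsized to S] -> [S,S,I]
Op 10: C2 write [C2 write: invalidate ['C0=S', 'C1=S'] -> C2=M] -> [I,I,M]

Answer: I I M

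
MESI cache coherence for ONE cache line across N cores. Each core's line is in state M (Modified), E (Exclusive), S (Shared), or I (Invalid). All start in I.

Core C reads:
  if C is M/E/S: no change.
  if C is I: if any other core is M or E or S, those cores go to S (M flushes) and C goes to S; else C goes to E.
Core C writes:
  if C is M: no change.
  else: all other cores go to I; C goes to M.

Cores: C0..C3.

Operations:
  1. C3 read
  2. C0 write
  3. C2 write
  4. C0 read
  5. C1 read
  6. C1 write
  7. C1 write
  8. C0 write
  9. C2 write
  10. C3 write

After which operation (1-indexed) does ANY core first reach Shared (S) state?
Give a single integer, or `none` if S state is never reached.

Answer: 4

Derivation:
Op 1: C3 read [C3 read from I: no other sharers -> C3=E (exclusive)] -> [I,I,I,E]
Op 2: C0 write [C0 write: invalidate ['C3=E'] -> C0=M] -> [M,I,I,I]
Op 3: C2 write [C2 write: invalidate ['C0=M'] -> C2=M] -> [I,I,M,I]
Op 4: C0 read [C0 read from I: others=['C2=M'] -> C0=S, others downsized to S] -> [S,I,S,I]
  -> First S state at op 4; remaining ops need not be traced.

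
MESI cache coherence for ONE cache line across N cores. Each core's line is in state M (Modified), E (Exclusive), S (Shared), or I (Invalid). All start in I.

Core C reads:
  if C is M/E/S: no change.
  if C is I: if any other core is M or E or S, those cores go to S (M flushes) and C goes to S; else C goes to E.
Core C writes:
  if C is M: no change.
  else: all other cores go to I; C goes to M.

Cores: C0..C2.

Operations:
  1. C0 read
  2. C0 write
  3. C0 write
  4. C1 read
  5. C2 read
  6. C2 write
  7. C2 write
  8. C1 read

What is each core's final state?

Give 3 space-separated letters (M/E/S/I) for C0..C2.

Answer: I S S

Derivation:
Op 1: C0 read [C0 read from I: no other sharers -> C0=E (exclusive)] -> [E,I,I]
Op 2: C0 write [C0 write: invalidate none -> C0=M] -> [M,I,I]
Op 3: C0 write [C0 write: already M (modified), no change] -> [M,I,I]
Op 4: C1 read [C1 read from I: others=['C0=M'] -> C1=S, others downsized to S] -> [S,S,I]
Op 5: C2 read [C2 read from I: others=['C0=S', 'C1=S'] -> C2=S, others downsized to S] -> [S,S,S]
Op 6: C2 write [C2 write: invalidate ['C0=S', 'C1=S'] -> C2=M] -> [I,I,M]
Op 7: C2 write [C2 write: already M (modified), no change] -> [I,I,M]
Op 8: C1 read [C1 read from I: others=['C2=M'] -> C1=S, others downsized to S] -> [I,S,S]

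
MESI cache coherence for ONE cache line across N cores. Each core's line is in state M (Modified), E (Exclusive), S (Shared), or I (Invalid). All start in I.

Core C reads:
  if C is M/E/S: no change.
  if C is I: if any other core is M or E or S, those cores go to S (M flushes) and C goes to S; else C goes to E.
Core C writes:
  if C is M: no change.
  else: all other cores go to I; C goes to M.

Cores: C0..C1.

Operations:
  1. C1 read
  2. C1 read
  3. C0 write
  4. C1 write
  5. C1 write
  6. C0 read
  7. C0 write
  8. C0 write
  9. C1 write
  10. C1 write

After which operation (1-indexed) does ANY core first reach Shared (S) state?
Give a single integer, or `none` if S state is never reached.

Answer: 6

Derivation:
Op 1: C1 read [C1 read from I: no other sharers -> C1=E (exclusive)] -> [I,E]
Op 2: C1 read [C1 read: already in E, no change] -> [I,E]
Op 3: C0 write [C0 write: invalidate ['C1=E'] -> C0=M] -> [M,I]
Op 4: C1 write [C1 write: invalidate ['C0=M'] -> C1=M] -> [I,M]
Op 5: C1 write [C1 write: already M (modified), no change] -> [I,M]
Op 6: C0 read [C0 read from I: others=['C1=M'] -> C0=S, others downsized to S] -> [S,S]
  -> First S state at op 6; remaining ops need not be traced.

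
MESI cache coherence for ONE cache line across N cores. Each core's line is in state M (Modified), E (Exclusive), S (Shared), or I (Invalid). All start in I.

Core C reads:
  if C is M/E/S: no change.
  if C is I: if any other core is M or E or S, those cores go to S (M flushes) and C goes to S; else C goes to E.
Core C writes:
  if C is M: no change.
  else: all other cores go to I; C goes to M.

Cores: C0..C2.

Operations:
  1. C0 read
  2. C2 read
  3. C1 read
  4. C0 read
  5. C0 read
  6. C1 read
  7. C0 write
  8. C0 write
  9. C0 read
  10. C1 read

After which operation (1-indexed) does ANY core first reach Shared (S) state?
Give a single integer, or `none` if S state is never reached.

Op 1: C0 read [C0 read from I: no other sharers -> C0=E (exclusive)] -> [E,I,I]
Op 2: C2 read [C2 read from I: others=['C0=E'] -> C2=S, others downsized to S] -> [S,I,S]
  -> First S state at op 2; remaining ops need not be traced.

Answer: 2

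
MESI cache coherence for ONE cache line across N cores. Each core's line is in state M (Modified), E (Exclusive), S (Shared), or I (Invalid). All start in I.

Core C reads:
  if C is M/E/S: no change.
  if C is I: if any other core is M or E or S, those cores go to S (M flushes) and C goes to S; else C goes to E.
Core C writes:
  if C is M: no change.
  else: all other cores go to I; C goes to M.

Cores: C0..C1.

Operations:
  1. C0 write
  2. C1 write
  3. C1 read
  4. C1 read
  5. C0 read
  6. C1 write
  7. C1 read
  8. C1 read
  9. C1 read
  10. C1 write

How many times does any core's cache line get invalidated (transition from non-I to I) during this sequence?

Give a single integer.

Op 1: C0 write [C0 write: invalidate none -> C0=M] -> [M,I] (invalidations this op: 0; running total: 0)
Op 2: C1 write [C1 write: invalidate ['C0=M'] -> C1=M] -> [I,M] (invalidations this op: 1; running total: 1)
Op 3: C1 read [C1 read: already in M, no change] -> [I,M] (invalidations this op: 0; running total: 1)
Op 4: C1 read [C1 read: already in M, no change] -> [I,M] (invalidations this op: 0; running total: 1)
Op 5: C0 read [C0 read from I: others=['C1=M'] -> C0=S, others downsized to S] -> [S,S] (invalidations this op: 0; running total: 1)
Op 6: C1 write [C1 write: invalidate ['C0=S'] -> C1=M] -> [I,M] (invalidations this op: 1; running total: 2)
Op 7: C1 read [C1 read: already in M, no change] -> [I,M] (invalidations this op: 0; running total: 2)
Op 8: C1 read [C1 read: already in M, no change] -> [I,M] (invalidations this op: 0; running total: 2)
Op 9: C1 read [C1 read: already in M, no change] -> [I,M] (invalidations this op: 0; running total: 2)
Op 10: C1 write [C1 write: already M (modified), no change] -> [I,M] (invalidations this op: 0; running total: 2)

Answer: 2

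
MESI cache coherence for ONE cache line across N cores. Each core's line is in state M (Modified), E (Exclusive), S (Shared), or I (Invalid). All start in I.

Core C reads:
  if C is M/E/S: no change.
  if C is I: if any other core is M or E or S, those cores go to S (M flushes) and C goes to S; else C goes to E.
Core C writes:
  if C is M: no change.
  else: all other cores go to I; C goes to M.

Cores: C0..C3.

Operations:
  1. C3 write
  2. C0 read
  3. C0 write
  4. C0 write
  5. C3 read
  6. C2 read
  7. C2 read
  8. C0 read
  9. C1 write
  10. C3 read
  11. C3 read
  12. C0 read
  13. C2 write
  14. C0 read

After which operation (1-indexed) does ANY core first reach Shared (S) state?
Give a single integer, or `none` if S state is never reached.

Answer: 2

Derivation:
Op 1: C3 write [C3 write: invalidate none -> C3=M] -> [I,I,I,M]
Op 2: C0 read [C0 read from I: others=['C3=M'] -> C0=S, others downsized to S] -> [S,I,I,S]
  -> First S state at op 2; remaining ops need not be traced.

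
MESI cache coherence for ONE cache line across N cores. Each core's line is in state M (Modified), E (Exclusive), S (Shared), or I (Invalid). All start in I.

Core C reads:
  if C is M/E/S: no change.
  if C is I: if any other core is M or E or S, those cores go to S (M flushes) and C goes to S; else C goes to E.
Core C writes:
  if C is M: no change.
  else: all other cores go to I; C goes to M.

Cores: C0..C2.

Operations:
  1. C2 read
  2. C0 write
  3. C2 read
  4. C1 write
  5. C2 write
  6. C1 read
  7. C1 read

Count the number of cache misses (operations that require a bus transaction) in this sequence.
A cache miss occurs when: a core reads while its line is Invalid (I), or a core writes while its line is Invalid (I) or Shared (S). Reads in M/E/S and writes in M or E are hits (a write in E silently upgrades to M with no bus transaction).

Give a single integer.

Answer: 6

Derivation:
Op 1: C2 read [C2 read from I: no other sharers -> C2=E (exclusive)] -> [I,I,E] [MISS #1: read from I]
Op 2: C0 write [C0 write: invalidate ['C2=E'] -> C0=M] -> [M,I,I] [MISS #2: write from I]
Op 3: C2 read [C2 read from I: others=['C0=M'] -> C2=S, others downsized to S] -> [S,I,S] [MISS #3: read from I]
Op 4: C1 write [C1 write: invalidate ['C0=S', 'C2=S'] -> C1=M] -> [I,M,I] [MISS #4: write from I]
Op 5: C2 write [C2 write: invalidate ['C1=M'] -> C2=M] -> [I,I,M] [MISS #5: write from I]
Op 6: C1 read [C1 read from I: others=['C2=M'] -> C1=S, others downsized to S] -> [I,S,S] [MISS #6: read from I]
Op 7: C1 read [C1 read: already in S, no change] -> [I,S,S] [hit: read from S]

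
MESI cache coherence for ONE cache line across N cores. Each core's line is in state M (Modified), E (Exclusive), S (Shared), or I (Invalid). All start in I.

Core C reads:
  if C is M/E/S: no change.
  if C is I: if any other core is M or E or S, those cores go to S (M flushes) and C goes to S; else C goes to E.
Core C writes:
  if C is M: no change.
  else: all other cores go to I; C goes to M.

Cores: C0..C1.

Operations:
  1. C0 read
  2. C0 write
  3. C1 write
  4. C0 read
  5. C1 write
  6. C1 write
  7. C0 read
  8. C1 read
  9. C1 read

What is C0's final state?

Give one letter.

Op 1: C0 read [C0 read from I: no other sharers -> C0=E (exclusive)] -> [E,I]
Op 2: C0 write [C0 write: invalidate none -> C0=M] -> [M,I]
Op 3: C1 write [C1 write: invalidate ['C0=M'] -> C1=M] -> [I,M]
Op 4: C0 read [C0 read from I: others=['C1=M'] -> C0=S, others downsized to S] -> [S,S]
Op 5: C1 write [C1 write: invalidate ['C0=S'] -> C1=M] -> [I,M]
Op 6: C1 write [C1 write: already M (modified), no change] -> [I,M]
Op 7: C0 read [C0 read from I: others=['C1=M'] -> C0=S, others downsized to S] -> [S,S]
Op 8: C1 read [C1 read: already in S, no change] -> [S,S]
Op 9: C1 read [C1 read: already in S, no change] -> [S,S]

Answer: S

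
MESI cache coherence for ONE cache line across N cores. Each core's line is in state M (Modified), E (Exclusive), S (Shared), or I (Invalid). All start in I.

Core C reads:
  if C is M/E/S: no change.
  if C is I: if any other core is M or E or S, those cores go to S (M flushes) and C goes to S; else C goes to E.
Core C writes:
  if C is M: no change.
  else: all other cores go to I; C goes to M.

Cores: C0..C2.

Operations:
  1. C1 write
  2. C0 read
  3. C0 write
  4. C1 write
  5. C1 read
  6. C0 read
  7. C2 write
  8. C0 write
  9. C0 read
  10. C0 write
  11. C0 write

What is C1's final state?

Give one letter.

Op 1: C1 write [C1 write: invalidate none -> C1=M] -> [I,M,I]
Op 2: C0 read [C0 read from I: others=['C1=M'] -> C0=S, others downsized to S] -> [S,S,I]
Op 3: C0 write [C0 write: invalidate ['C1=S'] -> C0=M] -> [M,I,I]
Op 4: C1 write [C1 write: invalidate ['C0=M'] -> C1=M] -> [I,M,I]
Op 5: C1 read [C1 read: already in M, no change] -> [I,M,I]
Op 6: C0 read [C0 read from I: others=['C1=M'] -> C0=S, others downsized to S] -> [S,S,I]
Op 7: C2 write [C2 write: invalidate ['C0=S', 'C1=S'] -> C2=M] -> [I,I,M]
Op 8: C0 write [C0 write: invalidate ['C2=M'] -> C0=M] -> [M,I,I]
Op 9: C0 read [C0 read: already in M, no change] -> [M,I,I]
Op 10: C0 write [C0 write: already M (modified), no change] -> [M,I,I]
Op 11: C0 write [C0 write: already M (modified), no change] -> [M,I,I]

Answer: I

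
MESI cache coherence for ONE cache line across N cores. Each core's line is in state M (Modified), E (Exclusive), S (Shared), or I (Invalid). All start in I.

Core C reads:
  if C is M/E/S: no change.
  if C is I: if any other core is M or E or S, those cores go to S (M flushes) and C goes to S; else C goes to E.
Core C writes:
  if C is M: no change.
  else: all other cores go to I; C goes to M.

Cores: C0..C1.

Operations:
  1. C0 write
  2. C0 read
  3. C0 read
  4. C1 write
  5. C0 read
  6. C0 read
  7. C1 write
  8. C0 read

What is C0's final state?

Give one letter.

Op 1: C0 write [C0 write: invalidate none -> C0=M] -> [M,I]
Op 2: C0 read [C0 read: already in M, no change] -> [M,I]
Op 3: C0 read [C0 read: already in M, no change] -> [M,I]
Op 4: C1 write [C1 write: invalidate ['C0=M'] -> C1=M] -> [I,M]
Op 5: C0 read [C0 read from I: others=['C1=M'] -> C0=S, others downsized to S] -> [S,S]
Op 6: C0 read [C0 read: already in S, no change] -> [S,S]
Op 7: C1 write [C1 write: invalidate ['C0=S'] -> C1=M] -> [I,M]
Op 8: C0 read [C0 read from I: others=['C1=M'] -> C0=S, others downsized to S] -> [S,S]

Answer: S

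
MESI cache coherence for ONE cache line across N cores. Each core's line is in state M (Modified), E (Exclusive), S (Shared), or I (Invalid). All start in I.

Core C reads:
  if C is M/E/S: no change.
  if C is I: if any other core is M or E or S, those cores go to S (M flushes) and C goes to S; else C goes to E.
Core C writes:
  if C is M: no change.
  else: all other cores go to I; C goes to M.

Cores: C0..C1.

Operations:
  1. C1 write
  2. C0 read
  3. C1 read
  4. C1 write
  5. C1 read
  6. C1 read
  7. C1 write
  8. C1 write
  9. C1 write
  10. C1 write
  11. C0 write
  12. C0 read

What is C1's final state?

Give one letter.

Op 1: C1 write [C1 write: invalidate none -> C1=M] -> [I,M]
Op 2: C0 read [C0 read from I: others=['C1=M'] -> C0=S, others downsized to S] -> [S,S]
Op 3: C1 read [C1 read: already in S, no change] -> [S,S]
Op 4: C1 write [C1 write: invalidate ['C0=S'] -> C1=M] -> [I,M]
Op 5: C1 read [C1 read: already in M, no change] -> [I,M]
Op 6: C1 read [C1 read: already in M, no change] -> [I,M]
Op 7: C1 write [C1 write: already M (modified), no change] -> [I,M]
Op 8: C1 write [C1 write: already M (modified), no change] -> [I,M]
Op 9: C1 write [C1 write: already M (modified), no change] -> [I,M]
Op 10: C1 write [C1 write: already M (modified), no change] -> [I,M]
Op 11: C0 write [C0 write: invalidate ['C1=M'] -> C0=M] -> [M,I]
Op 12: C0 read [C0 read: already in M, no change] -> [M,I]

Answer: I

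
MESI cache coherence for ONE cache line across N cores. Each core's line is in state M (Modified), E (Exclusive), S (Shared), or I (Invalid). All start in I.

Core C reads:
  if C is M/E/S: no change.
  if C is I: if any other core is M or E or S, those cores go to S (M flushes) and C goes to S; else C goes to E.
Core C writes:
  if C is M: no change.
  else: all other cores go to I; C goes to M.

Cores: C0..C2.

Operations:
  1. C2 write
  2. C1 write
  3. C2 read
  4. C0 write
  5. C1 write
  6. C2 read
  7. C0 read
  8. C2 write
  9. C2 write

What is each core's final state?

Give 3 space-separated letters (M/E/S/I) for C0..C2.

Answer: I I M

Derivation:
Op 1: C2 write [C2 write: invalidate none -> C2=M] -> [I,I,M]
Op 2: C1 write [C1 write: invalidate ['C2=M'] -> C1=M] -> [I,M,I]
Op 3: C2 read [C2 read from I: others=['C1=M'] -> C2=S, others downsized to S] -> [I,S,S]
Op 4: C0 write [C0 write: invalidate ['C1=S', 'C2=S'] -> C0=M] -> [M,I,I]
Op 5: C1 write [C1 write: invalidate ['C0=M'] -> C1=M] -> [I,M,I]
Op 6: C2 read [C2 read from I: others=['C1=M'] -> C2=S, others downsized to S] -> [I,S,S]
Op 7: C0 read [C0 read from I: others=['C1=S', 'C2=S'] -> C0=S, others downsized to S] -> [S,S,S]
Op 8: C2 write [C2 write: invalidate ['C0=S', 'C1=S'] -> C2=M] -> [I,I,M]
Op 9: C2 write [C2 write: already M (modified), no change] -> [I,I,M]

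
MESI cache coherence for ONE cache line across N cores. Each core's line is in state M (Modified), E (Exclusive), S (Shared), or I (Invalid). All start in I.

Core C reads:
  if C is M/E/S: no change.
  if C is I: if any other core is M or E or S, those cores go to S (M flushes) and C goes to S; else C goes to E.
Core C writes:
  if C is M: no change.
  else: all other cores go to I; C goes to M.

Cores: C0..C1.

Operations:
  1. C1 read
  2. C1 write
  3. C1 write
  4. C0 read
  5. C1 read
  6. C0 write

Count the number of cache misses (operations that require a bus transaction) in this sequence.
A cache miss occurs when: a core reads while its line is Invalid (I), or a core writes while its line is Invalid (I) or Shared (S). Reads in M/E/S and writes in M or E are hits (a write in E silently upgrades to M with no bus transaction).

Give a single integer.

Op 1: C1 read [C1 read from I: no other sharers -> C1=E (exclusive)] -> [I,E] [MISS #1: read from I]
Op 2: C1 write [C1 write: invalidate none -> C1=M] -> [I,M] [hit: write from E is a silent E->M upgrade, no bus transaction]
Op 3: C1 write [C1 write: already M (modified), no change] -> [I,M] [hit: write from M]
Op 4: C0 read [C0 read from I: others=['C1=M'] -> C0=S, others downsized to S] -> [S,S] [MISS #2: read from I]
Op 5: C1 read [C1 read: already in S, no change] -> [S,S] [hit: read from S]
Op 6: C0 write [C0 write: invalidate ['C1=S'] -> C0=M] -> [M,I] [MISS #3: write from S]

Answer: 3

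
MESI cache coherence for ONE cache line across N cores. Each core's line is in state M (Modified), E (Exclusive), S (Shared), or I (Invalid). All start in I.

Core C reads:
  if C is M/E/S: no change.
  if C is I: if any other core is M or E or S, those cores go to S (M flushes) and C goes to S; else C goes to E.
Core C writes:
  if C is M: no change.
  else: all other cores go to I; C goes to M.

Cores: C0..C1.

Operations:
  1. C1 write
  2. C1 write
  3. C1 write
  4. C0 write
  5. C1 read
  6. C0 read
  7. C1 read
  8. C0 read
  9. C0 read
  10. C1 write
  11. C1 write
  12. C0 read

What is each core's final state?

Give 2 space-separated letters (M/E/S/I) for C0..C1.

Answer: S S

Derivation:
Op 1: C1 write [C1 write: invalidate none -> C1=M] -> [I,M]
Op 2: C1 write [C1 write: already M (modified), no change] -> [I,M]
Op 3: C1 write [C1 write: already M (modified), no change] -> [I,M]
Op 4: C0 write [C0 write: invalidate ['C1=M'] -> C0=M] -> [M,I]
Op 5: C1 read [C1 read from I: others=['C0=M'] -> C1=S, others downsized to S] -> [S,S]
Op 6: C0 read [C0 read: already in S, no change] -> [S,S]
Op 7: C1 read [C1 read: already in S, no change] -> [S,S]
Op 8: C0 read [C0 read: already in S, no change] -> [S,S]
Op 9: C0 read [C0 read: already in S, no change] -> [S,S]
Op 10: C1 write [C1 write: invalidate ['C0=S'] -> C1=M] -> [I,M]
Op 11: C1 write [C1 write: already M (modified), no change] -> [I,M]
Op 12: C0 read [C0 read from I: others=['C1=M'] -> C0=S, others downsized to S] -> [S,S]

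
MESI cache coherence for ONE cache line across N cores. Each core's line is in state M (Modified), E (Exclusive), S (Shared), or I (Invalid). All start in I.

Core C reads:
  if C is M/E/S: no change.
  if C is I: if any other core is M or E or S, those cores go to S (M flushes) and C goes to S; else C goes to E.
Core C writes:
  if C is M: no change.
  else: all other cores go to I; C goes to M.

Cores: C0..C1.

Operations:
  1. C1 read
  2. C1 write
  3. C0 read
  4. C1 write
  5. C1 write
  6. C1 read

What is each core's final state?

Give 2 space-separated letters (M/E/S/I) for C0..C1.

Answer: I M

Derivation:
Op 1: C1 read [C1 read from I: no other sharers -> C1=E (exclusive)] -> [I,E]
Op 2: C1 write [C1 write: invalidate none -> C1=M] -> [I,M]
Op 3: C0 read [C0 read from I: others=['C1=M'] -> C0=S, others downsized to S] -> [S,S]
Op 4: C1 write [C1 write: invalidate ['C0=S'] -> C1=M] -> [I,M]
Op 5: C1 write [C1 write: already M (modified), no change] -> [I,M]
Op 6: C1 read [C1 read: already in M, no change] -> [I,M]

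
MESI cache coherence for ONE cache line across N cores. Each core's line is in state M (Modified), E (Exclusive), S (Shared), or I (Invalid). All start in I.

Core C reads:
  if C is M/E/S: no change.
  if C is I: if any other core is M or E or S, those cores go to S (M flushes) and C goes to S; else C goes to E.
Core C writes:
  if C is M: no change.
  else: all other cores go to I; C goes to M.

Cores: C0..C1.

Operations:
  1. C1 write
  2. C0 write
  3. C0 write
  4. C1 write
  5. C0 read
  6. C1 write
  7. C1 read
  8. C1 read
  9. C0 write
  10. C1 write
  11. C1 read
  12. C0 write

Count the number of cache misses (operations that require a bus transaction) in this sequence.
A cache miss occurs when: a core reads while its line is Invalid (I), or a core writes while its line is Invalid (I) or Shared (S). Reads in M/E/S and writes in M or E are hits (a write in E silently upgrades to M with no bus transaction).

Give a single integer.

Answer: 8

Derivation:
Op 1: C1 write [C1 write: invalidate none -> C1=M] -> [I,M] [MISS #1: write from I]
Op 2: C0 write [C0 write: invalidate ['C1=M'] -> C0=M] -> [M,I] [MISS #2: write from I]
Op 3: C0 write [C0 write: already M (modified), no change] -> [M,I] [hit: write from M]
Op 4: C1 write [C1 write: invalidate ['C0=M'] -> C1=M] -> [I,M] [MISS #3: write from I]
Op 5: C0 read [C0 read from I: others=['C1=M'] -> C0=S, others downsized to S] -> [S,S] [MISS #4: read from I]
Op 6: C1 write [C1 write: invalidate ['C0=S'] -> C1=M] -> [I,M] [MISS #5: write from S]
Op 7: C1 read [C1 read: already in M, no change] -> [I,M] [hit: read from M]
Op 8: C1 read [C1 read: already in M, no change] -> [I,M] [hit: read from M]
Op 9: C0 write [C0 write: invalidate ['C1=M'] -> C0=M] -> [M,I] [MISS #6: write from I]
Op 10: C1 write [C1 write: invalidate ['C0=M'] -> C1=M] -> [I,M] [MISS #7: write from I]
Op 11: C1 read [C1 read: already in M, no change] -> [I,M] [hit: read from M]
Op 12: C0 write [C0 write: invalidate ['C1=M'] -> C0=M] -> [M,I] [MISS #8: write from I]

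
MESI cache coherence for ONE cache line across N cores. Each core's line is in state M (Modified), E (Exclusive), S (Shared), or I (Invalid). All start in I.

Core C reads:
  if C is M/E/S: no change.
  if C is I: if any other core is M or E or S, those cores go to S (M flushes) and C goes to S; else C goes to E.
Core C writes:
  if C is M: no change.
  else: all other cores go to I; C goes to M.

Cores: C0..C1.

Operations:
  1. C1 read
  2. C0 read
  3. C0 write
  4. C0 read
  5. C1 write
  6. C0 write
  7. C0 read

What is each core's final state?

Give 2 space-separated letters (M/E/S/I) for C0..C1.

Answer: M I

Derivation:
Op 1: C1 read [C1 read from I: no other sharers -> C1=E (exclusive)] -> [I,E]
Op 2: C0 read [C0 read from I: others=['C1=E'] -> C0=S, others downsized to S] -> [S,S]
Op 3: C0 write [C0 write: invalidate ['C1=S'] -> C0=M] -> [M,I]
Op 4: C0 read [C0 read: already in M, no change] -> [M,I]
Op 5: C1 write [C1 write: invalidate ['C0=M'] -> C1=M] -> [I,M]
Op 6: C0 write [C0 write: invalidate ['C1=M'] -> C0=M] -> [M,I]
Op 7: C0 read [C0 read: already in M, no change] -> [M,I]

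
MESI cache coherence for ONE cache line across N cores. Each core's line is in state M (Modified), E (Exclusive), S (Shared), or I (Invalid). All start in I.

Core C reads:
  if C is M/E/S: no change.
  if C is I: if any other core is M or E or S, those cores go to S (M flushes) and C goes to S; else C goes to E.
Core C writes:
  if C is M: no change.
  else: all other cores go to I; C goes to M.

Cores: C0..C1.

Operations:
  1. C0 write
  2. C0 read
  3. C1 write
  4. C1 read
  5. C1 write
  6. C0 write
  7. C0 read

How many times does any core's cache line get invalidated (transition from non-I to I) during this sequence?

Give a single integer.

Op 1: C0 write [C0 write: invalidate none -> C0=M] -> [M,I] (invalidations this op: 0; running total: 0)
Op 2: C0 read [C0 read: already in M, no change] -> [M,I] (invalidations this op: 0; running total: 0)
Op 3: C1 write [C1 write: invalidate ['C0=M'] -> C1=M] -> [I,M] (invalidations this op: 1; running total: 1)
Op 4: C1 read [C1 read: already in M, no change] -> [I,M] (invalidations this op: 0; running total: 1)
Op 5: C1 write [C1 write: already M (modified), no change] -> [I,M] (invalidations this op: 0; running total: 1)
Op 6: C0 write [C0 write: invalidate ['C1=M'] -> C0=M] -> [M,I] (invalidations this op: 1; running total: 2)
Op 7: C0 read [C0 read: already in M, no change] -> [M,I] (invalidations this op: 0; running total: 2)

Answer: 2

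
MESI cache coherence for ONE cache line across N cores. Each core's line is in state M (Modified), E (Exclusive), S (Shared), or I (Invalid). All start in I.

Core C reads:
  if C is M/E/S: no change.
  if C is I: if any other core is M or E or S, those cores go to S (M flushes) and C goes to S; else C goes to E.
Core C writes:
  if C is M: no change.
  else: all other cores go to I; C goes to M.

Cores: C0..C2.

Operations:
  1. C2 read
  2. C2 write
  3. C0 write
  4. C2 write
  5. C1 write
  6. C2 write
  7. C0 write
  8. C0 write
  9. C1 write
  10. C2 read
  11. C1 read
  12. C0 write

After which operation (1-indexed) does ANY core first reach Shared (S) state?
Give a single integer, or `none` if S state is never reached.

Op 1: C2 read [C2 read from I: no other sharers -> C2=E (exclusive)] -> [I,I,E]
Op 2: C2 write [C2 write: invalidate none -> C2=M] -> [I,I,M]
Op 3: C0 write [C0 write: invalidate ['C2=M'] -> C0=M] -> [M,I,I]
Op 4: C2 write [C2 write: invalidate ['C0=M'] -> C2=M] -> [I,I,M]
Op 5: C1 write [C1 write: invalidate ['C2=M'] -> C1=M] -> [I,M,I]
Op 6: C2 write [C2 write: invalidate ['C1=M'] -> C2=M] -> [I,I,M]
Op 7: C0 write [C0 write: invalidate ['C2=M'] -> C0=M] -> [M,I,I]
Op 8: C0 write [C0 write: already M (modified), no change] -> [M,I,I]
Op 9: C1 write [C1 write: invalidate ['C0=M'] -> C1=M] -> [I,M,I]
Op 10: C2 read [C2 read from I: others=['C1=M'] -> C2=S, others downsized to S] -> [I,S,S]
  -> First S state at op 10; remaining ops need not be traced.

Answer: 10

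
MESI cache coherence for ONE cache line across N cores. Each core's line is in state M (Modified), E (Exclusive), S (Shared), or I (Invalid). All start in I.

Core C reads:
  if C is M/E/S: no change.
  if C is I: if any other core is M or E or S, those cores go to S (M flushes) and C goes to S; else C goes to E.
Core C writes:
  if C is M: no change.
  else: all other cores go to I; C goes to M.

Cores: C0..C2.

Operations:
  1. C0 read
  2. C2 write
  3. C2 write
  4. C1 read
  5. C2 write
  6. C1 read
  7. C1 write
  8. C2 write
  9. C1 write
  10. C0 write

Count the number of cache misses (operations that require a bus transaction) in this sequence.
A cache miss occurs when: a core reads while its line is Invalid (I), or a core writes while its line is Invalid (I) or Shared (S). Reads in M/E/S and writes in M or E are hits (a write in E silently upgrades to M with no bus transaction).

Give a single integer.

Answer: 9

Derivation:
Op 1: C0 read [C0 read from I: no other sharers -> C0=E (exclusive)] -> [E,I,I] [MISS #1: read from I]
Op 2: C2 write [C2 write: invalidate ['C0=E'] -> C2=M] -> [I,I,M] [MISS #2: write from I]
Op 3: C2 write [C2 write: already M (modified), no change] -> [I,I,M] [hit: write from M]
Op 4: C1 read [C1 read from I: others=['C2=M'] -> C1=S, others downsized to S] -> [I,S,S] [MISS #3: read from I]
Op 5: C2 write [C2 write: invalidate ['C1=S'] -> C2=M] -> [I,I,M] [MISS #4: write from S]
Op 6: C1 read [C1 read from I: others=['C2=M'] -> C1=S, others downsized to S] -> [I,S,S] [MISS #5: read from I]
Op 7: C1 write [C1 write: invalidate ['C2=S'] -> C1=M] -> [I,M,I] [MISS #6: write from S]
Op 8: C2 write [C2 write: invalidate ['C1=M'] -> C2=M] -> [I,I,M] [MISS #7: write from I]
Op 9: C1 write [C1 write: invalidate ['C2=M'] -> C1=M] -> [I,M,I] [MISS #8: write from I]
Op 10: C0 write [C0 write: invalidate ['C1=M'] -> C0=M] -> [M,I,I] [MISS #9: write from I]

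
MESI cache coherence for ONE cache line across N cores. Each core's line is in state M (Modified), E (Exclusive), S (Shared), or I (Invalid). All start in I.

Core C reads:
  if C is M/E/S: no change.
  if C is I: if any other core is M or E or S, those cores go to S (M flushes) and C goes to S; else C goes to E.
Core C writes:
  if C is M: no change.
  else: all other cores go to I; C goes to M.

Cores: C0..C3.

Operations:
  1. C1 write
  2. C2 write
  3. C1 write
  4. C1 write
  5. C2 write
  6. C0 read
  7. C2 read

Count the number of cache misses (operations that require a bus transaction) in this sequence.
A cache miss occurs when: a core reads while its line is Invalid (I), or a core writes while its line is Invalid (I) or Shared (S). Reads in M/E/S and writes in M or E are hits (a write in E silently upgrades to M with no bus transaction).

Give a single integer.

Op 1: C1 write [C1 write: invalidate none -> C1=M] -> [I,M,I,I] [MISS #1: write from I]
Op 2: C2 write [C2 write: invalidate ['C1=M'] -> C2=M] -> [I,I,M,I] [MISS #2: write from I]
Op 3: C1 write [C1 write: invalidate ['C2=M'] -> C1=M] -> [I,M,I,I] [MISS #3: write from I]
Op 4: C1 write [C1 write: already M (modified), no change] -> [I,M,I,I] [hit: write from M]
Op 5: C2 write [C2 write: invalidate ['C1=M'] -> C2=M] -> [I,I,M,I] [MISS #4: write from I]
Op 6: C0 read [C0 read from I: others=['C2=M'] -> C0=S, others downsized to S] -> [S,I,S,I] [MISS #5: read from I]
Op 7: C2 read [C2 read: already in S, no change] -> [S,I,S,I] [hit: read from S]

Answer: 5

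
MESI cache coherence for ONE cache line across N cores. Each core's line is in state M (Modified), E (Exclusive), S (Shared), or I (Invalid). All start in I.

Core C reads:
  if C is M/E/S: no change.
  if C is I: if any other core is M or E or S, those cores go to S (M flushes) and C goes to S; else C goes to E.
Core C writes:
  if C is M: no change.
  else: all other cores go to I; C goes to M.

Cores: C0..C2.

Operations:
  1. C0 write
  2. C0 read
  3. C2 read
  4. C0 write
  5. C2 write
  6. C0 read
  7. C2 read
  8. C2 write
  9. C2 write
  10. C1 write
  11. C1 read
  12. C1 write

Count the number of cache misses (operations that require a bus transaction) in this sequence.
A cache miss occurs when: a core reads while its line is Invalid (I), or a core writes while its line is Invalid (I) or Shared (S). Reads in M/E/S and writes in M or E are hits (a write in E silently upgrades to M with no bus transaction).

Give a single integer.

Answer: 7

Derivation:
Op 1: C0 write [C0 write: invalidate none -> C0=M] -> [M,I,I] [MISS #1: write from I]
Op 2: C0 read [C0 read: already in M, no change] -> [M,I,I] [hit: read from M]
Op 3: C2 read [C2 read from I: others=['C0=M'] -> C2=S, others downsized to S] -> [S,I,S] [MISS #2: read from I]
Op 4: C0 write [C0 write: invalidate ['C2=S'] -> C0=M] -> [M,I,I] [MISS #3: write from S]
Op 5: C2 write [C2 write: invalidate ['C0=M'] -> C2=M] -> [I,I,M] [MISS #4: write from I]
Op 6: C0 read [C0 read from I: others=['C2=M'] -> C0=S, others downsized to S] -> [S,I,S] [MISS #5: read from I]
Op 7: C2 read [C2 read: already in S, no change] -> [S,I,S] [hit: read from S]
Op 8: C2 write [C2 write: invalidate ['C0=S'] -> C2=M] -> [I,I,M] [MISS #6: write from S]
Op 9: C2 write [C2 write: already M (modified), no change] -> [I,I,M] [hit: write from M]
Op 10: C1 write [C1 write: invalidate ['C2=M'] -> C1=M] -> [I,M,I] [MISS #7: write from I]
Op 11: C1 read [C1 read: already in M, no change] -> [I,M,I] [hit: read from M]
Op 12: C1 write [C1 write: already M (modified), no change] -> [I,M,I] [hit: write from M]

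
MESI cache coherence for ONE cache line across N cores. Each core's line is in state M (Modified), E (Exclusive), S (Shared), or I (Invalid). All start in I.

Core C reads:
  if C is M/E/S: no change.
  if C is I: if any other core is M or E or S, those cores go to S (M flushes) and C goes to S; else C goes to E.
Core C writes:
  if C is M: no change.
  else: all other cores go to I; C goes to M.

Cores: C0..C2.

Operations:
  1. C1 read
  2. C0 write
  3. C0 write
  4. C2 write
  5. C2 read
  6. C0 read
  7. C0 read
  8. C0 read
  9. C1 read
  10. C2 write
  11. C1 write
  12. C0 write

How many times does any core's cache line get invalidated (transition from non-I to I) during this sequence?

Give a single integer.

Answer: 6

Derivation:
Op 1: C1 read [C1 read from I: no other sharers -> C1=E (exclusive)] -> [I,E,I] (invalidations this op: 0; running total: 0)
Op 2: C0 write [C0 write: invalidate ['C1=E'] -> C0=M] -> [M,I,I] (invalidations this op: 1; running total: 1)
Op 3: C0 write [C0 write: already M (modified), no change] -> [M,I,I] (invalidations this op: 0; running total: 1)
Op 4: C2 write [C2 write: invalidate ['C0=M'] -> C2=M] -> [I,I,M] (invalidations this op: 1; running total: 2)
Op 5: C2 read [C2 read: already in M, no change] -> [I,I,M] (invalidations this op: 0; running total: 2)
Op 6: C0 read [C0 read from I: others=['C2=M'] -> C0=S, others downsized to S] -> [S,I,S] (invalidations this op: 0; running total: 2)
Op 7: C0 read [C0 read: already in S, no change] -> [S,I,S] (invalidations this op: 0; running total: 2)
Op 8: C0 read [C0 read: already in S, no change] -> [S,I,S] (invalidations this op: 0; running total: 2)
Op 9: C1 read [C1 read from I: others=['C0=S', 'C2=S'] -> C1=S, others downsized to S] -> [S,S,S] (invalidations this op: 0; running total: 2)
Op 10: C2 write [C2 write: invalidate ['C0=S', 'C1=S'] -> C2=M] -> [I,I,M] (invalidations this op: 2; running total: 4)
Op 11: C1 write [C1 write: invalidate ['C2=M'] -> C1=M] -> [I,M,I] (invalidations this op: 1; running total: 5)
Op 12: C0 write [C0 write: invalidate ['C1=M'] -> C0=M] -> [M,I,I] (invalidations this op: 1; running total: 6)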